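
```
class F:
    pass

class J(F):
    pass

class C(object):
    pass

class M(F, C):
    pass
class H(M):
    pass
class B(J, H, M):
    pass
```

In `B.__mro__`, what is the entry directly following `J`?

H

L[B] = B + merge(L[J], L[H], L[M], [J H M])
  take J:  [J F object] + [H M F C object] + [M F C object] + [J H M]
  take H:  [F object] + [H M F C object] + [M F C object] + [H M]
  take M:  [F object] + [M F C object] + [M F C object] + [M]
  take F:  [F object] + [F C object] + [F C object]
  take C:  [object] + [C object] + [C object]
  take object:  [object] + [object] + [object]
MRO: B J H M F C object
J is at position 1; next is H.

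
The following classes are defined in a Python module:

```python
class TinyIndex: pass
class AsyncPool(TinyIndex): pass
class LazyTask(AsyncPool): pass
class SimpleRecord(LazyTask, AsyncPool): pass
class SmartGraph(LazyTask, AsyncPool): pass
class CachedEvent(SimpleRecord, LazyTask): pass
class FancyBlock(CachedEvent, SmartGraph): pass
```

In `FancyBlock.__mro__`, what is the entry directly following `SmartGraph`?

LazyTask

L[FancyBlock] = FancyBlock + merge(L[CachedEvent], L[SmartGraph], [CachedEvent SmartGraph])
  take CachedEvent:  [CachedEvent SimpleRecord LazyTask AsyncPool TinyIndex object] + [SmartGraph LazyTask AsyncPool TinyIndex object] + [CachedEvent SmartGraph]
  take SimpleRecord:  [SimpleRecord LazyTask AsyncPool TinyIndex object] + [SmartGraph LazyTask AsyncPool TinyIndex object] + [SmartGraph]
  take SmartGraph:  [LazyTask AsyncPool TinyIndex object] + [SmartGraph LazyTask AsyncPool TinyIndex object] + [SmartGraph]
  take LazyTask:  [LazyTask AsyncPool TinyIndex object] + [LazyTask AsyncPool TinyIndex object]
  take AsyncPool:  [AsyncPool TinyIndex object] + [AsyncPool TinyIndex object]
  take TinyIndex:  [TinyIndex object] + [TinyIndex object]
  take object:  [object] + [object]
MRO: FancyBlock CachedEvent SimpleRecord SmartGraph LazyTask AsyncPool TinyIndex object
SmartGraph is at position 3; next is LazyTask.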